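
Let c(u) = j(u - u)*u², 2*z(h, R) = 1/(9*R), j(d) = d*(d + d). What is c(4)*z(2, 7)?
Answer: 0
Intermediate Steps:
j(d) = 2*d² (j(d) = d*(2*d) = 2*d²)
z(h, R) = 1/(18*R) (z(h, R) = 1/(2*((9*R))) = (1/(9*R))/2 = 1/(18*R))
c(u) = 0 (c(u) = (2*(u - u)²)*u² = (2*0²)*u² = (2*0)*u² = 0*u² = 0)
c(4)*z(2, 7) = 0*((1/18)/7) = 0*((1/18)*(⅐)) = 0*(1/126) = 0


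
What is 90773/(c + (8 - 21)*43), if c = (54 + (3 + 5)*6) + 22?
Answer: -90773/435 ≈ -208.67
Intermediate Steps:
c = 124 (c = (54 + 8*6) + 22 = (54 + 48) + 22 = 102 + 22 = 124)
90773/(c + (8 - 21)*43) = 90773/(124 + (8 - 21)*43) = 90773/(124 - 13*43) = 90773/(124 - 559) = 90773/(-435) = 90773*(-1/435) = -90773/435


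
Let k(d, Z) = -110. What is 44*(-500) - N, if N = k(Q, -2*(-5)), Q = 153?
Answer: -21890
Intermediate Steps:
N = -110
44*(-500) - N = 44*(-500) - 1*(-110) = -22000 + 110 = -21890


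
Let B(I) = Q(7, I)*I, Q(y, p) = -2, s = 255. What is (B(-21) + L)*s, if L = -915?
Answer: -222615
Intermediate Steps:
B(I) = -2*I
(B(-21) + L)*s = (-2*(-21) - 915)*255 = (42 - 915)*255 = -873*255 = -222615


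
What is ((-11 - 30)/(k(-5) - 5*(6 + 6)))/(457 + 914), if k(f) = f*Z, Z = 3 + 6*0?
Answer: 41/102825 ≈ 0.00039874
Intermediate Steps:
Z = 3 (Z = 3 + 0 = 3)
k(f) = 3*f (k(f) = f*3 = 3*f)
((-11 - 30)/(k(-5) - 5*(6 + 6)))/(457 + 914) = ((-11 - 30)/(3*(-5) - 5*(6 + 6)))/(457 + 914) = (-41/(-15 - 5*12))/1371 = (-41/(-15 - 60))/1371 = (-41/(-75))/1371 = (-41*(-1/75))/1371 = (1/1371)*(41/75) = 41/102825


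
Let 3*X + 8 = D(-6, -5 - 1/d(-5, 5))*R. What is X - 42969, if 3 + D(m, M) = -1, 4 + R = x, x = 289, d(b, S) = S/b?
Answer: -130055/3 ≈ -43352.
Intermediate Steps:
R = 285 (R = -4 + 289 = 285)
D(m, M) = -4 (D(m, M) = -3 - 1 = -4)
X = -1148/3 (X = -8/3 + (-4*285)/3 = -8/3 + (⅓)*(-1140) = -8/3 - 380 = -1148/3 ≈ -382.67)
X - 42969 = -1148/3 - 42969 = -130055/3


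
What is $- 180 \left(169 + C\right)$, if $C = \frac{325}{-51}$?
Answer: $- \frac{497640}{17} \approx -29273.0$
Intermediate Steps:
$C = - \frac{325}{51}$ ($C = 325 \left(- \frac{1}{51}\right) = - \frac{325}{51} \approx -6.3726$)
$- 180 \left(169 + C\right) = - 180 \left(169 - \frac{325}{51}\right) = \left(-180\right) \frac{8294}{51} = - \frac{497640}{17}$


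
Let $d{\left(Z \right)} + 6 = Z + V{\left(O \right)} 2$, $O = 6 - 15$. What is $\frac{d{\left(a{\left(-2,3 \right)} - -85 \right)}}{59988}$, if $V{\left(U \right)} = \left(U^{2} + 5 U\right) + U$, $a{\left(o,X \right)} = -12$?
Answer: $\frac{121}{59988} \approx 0.0020171$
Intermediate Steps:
$O = -9$ ($O = 6 - 15 = -9$)
$V{\left(U \right)} = U^{2} + 6 U$
$d{\left(Z \right)} = 48 + Z$ ($d{\left(Z \right)} = -6 + \left(Z + - 9 \left(6 - 9\right) 2\right) = -6 + \left(Z + \left(-9\right) \left(-3\right) 2\right) = -6 + \left(Z + 27 \cdot 2\right) = -6 + \left(Z + 54\right) = -6 + \left(54 + Z\right) = 48 + Z$)
$\frac{d{\left(a{\left(-2,3 \right)} - -85 \right)}}{59988} = \frac{48 - -73}{59988} = \left(48 + \left(-12 + 85\right)\right) \frac{1}{59988} = \left(48 + 73\right) \frac{1}{59988} = 121 \cdot \frac{1}{59988} = \frac{121}{59988}$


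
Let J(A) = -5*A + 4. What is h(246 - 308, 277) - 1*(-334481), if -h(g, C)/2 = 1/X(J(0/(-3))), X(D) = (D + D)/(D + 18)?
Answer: 668951/2 ≈ 3.3448e+5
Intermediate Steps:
J(A) = 4 - 5*A
X(D) = 2*D/(18 + D) (X(D) = (2*D)/(18 + D) = 2*D/(18 + D))
h(g, C) = -11/2 (h(g, C) = -2*(18 + (4 - 0/(-3)))/(2*(4 - 0/(-3))) = -2*(18 + (4 - 0*(-1)/3))/(2*(4 - 0*(-1)/3)) = -2*(18 + (4 - 5*0))/(2*(4 - 5*0)) = -2*(18 + (4 + 0))/(2*(4 + 0)) = -2/(2*4/(18 + 4)) = -2/(2*4/22) = -2/(2*4*(1/22)) = -2/4/11 = -2*11/4 = -11/2)
h(246 - 308, 277) - 1*(-334481) = -11/2 - 1*(-334481) = -11/2 + 334481 = 668951/2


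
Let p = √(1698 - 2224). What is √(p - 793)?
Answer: √(-793 + I*√526) ≈ 0.4072 + 28.163*I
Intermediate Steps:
p = I*√526 (p = √(-526) = I*√526 ≈ 22.935*I)
√(p - 793) = √(I*√526 - 793) = √(-793 + I*√526)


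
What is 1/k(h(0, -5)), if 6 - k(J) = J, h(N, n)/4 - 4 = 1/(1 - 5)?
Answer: -⅑ ≈ -0.11111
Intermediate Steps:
h(N, n) = 15 (h(N, n) = 16 + 4/(1 - 5) = 16 + 4/(-4) = 16 + 4*(-¼) = 16 - 1 = 15)
k(J) = 6 - J
1/k(h(0, -5)) = 1/(6 - 1*15) = 1/(6 - 15) = 1/(-9) = -⅑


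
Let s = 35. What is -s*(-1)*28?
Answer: 980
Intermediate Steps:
-s*(-1)*28 = -35*(-1)*28 = -(-35)*28 = -1*(-980) = 980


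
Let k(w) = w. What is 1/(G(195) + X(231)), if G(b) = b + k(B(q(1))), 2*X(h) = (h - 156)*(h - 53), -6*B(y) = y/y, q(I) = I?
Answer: 6/41219 ≈ 0.00014556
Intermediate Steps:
B(y) = -1/6 (B(y) = -y/(6*y) = -1/6*1 = -1/6)
X(h) = (-156 + h)*(-53 + h)/2 (X(h) = ((h - 156)*(h - 53))/2 = ((-156 + h)*(-53 + h))/2 = (-156 + h)*(-53 + h)/2)
G(b) = -1/6 + b (G(b) = b - 1/6 = -1/6 + b)
1/(G(195) + X(231)) = 1/((-1/6 + 195) + (4134 + (1/2)*231**2 - 209/2*231)) = 1/(1169/6 + (4134 + (1/2)*53361 - 48279/2)) = 1/(1169/6 + (4134 + 53361/2 - 48279/2)) = 1/(1169/6 + 6675) = 1/(41219/6) = 6/41219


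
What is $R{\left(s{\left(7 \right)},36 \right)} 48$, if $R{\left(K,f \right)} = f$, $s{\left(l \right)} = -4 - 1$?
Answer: $1728$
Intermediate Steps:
$s{\left(l \right)} = -5$ ($s{\left(l \right)} = -4 - 1 = -5$)
$R{\left(s{\left(7 \right)},36 \right)} 48 = 36 \cdot 48 = 1728$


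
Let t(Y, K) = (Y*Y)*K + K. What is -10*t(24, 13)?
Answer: -75010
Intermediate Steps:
t(Y, K) = K + K*Y² (t(Y, K) = Y²*K + K = K*Y² + K = K + K*Y²)
-10*t(24, 13) = -130*(1 + 24²) = -130*(1 + 576) = -130*577 = -10*7501 = -75010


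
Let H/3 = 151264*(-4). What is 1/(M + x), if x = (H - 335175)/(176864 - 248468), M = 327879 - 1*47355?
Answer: 612/171699067 ≈ 3.5644e-6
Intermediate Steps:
M = 280524 (M = 327879 - 47355 = 280524)
H = -1815168 (H = 3*(151264*(-4)) = 3*(-605056) = -1815168)
x = 18379/612 (x = (-1815168 - 335175)/(176864 - 248468) = -2150343/(-71604) = -2150343*(-1/71604) = 18379/612 ≈ 30.031)
1/(M + x) = 1/(280524 + 18379/612) = 1/(171699067/612) = 612/171699067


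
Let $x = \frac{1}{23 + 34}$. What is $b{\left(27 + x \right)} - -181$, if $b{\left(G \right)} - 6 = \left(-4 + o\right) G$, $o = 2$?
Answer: $\frac{7579}{57} \approx 132.96$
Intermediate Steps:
$x = \frac{1}{57} \approx 0.017544$
$b{\left(G \right)} = 6 - 2 G$ ($b{\left(G \right)} = 6 + \left(-4 + 2\right) G = 6 - 2 G$)
$b{\left(27 + x \right)} - -181 = \left(6 - 2 \left(27 + \frac{1}{57}\right)\right) - -181 = \left(6 - \frac{3080}{57}\right) + 181 = - \frac{2738}{57} + 181 = \frac{7579}{57}$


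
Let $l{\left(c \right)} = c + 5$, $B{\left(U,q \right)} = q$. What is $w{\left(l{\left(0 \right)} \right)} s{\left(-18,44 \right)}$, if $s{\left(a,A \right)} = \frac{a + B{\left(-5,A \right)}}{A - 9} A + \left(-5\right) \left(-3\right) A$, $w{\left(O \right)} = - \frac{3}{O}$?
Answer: $- \frac{72732}{175} \approx -415.61$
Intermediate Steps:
$l{\left(c \right)} = 5 + c$
$s{\left(a,A \right)} = 15 A + \frac{A \left(A + a\right)}{-9 + A}$ ($s{\left(a,A \right)} = \frac{a + A}{A - 9} A + \left(-5\right) \left(-3\right) A = \frac{A + a}{-9 + A} A + 15 A = \frac{A \left(A + a\right)}{-9 + A} + 15 A = 15 A + \frac{A \left(A + a\right)}{-9 + A}$)
$w{\left(l{\left(0 \right)} \right)} s{\left(-18,44 \right)} = - \frac{3}{5 + 0} \frac{44 \left(-135 - 18 + 16 \cdot 44\right)}{-9 + 44} = - \frac{3}{5} \frac{44 \left(-135 - 18 + 704\right)}{35} = \left(-3\right) \frac{1}{5} \cdot 44 \cdot \frac{1}{35} \cdot 551 = \left(- \frac{3}{5}\right) \frac{24244}{35} = - \frac{72732}{175}$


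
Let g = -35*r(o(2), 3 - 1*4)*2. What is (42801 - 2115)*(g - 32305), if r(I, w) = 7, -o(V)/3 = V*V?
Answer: -1334297370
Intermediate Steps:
o(V) = -3*V**2 (o(V) = -3*V*V = -3*V**2)
g = -490 (g = -35*7*2 = -245*2 = -490)
(42801 - 2115)*(g - 32305) = (42801 - 2115)*(-490 - 32305) = 40686*(-32795) = -1334297370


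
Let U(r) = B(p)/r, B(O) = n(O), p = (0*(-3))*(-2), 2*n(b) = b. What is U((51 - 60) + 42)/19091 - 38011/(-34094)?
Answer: 38011/34094 ≈ 1.1149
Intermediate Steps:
n(b) = b/2
p = 0 (p = 0*(-2) = 0)
B(O) = O/2
U(r) = 0 (U(r) = ((1/2)*0)/r = 0/r = 0)
U((51 - 60) + 42)/19091 - 38011/(-34094) = 0/19091 - 38011/(-34094) = 0*(1/19091) - 38011*(-1/34094) = 0 + 38011/34094 = 38011/34094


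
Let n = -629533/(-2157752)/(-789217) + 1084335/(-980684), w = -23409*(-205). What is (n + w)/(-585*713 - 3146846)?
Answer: -2003566125580083728144527/1487985784513278208994264 ≈ -1.3465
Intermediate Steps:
w = 4798845
n = -461638040922514553/417510169054871464 (n = -629533*(-1/2157752)*(-1/789217) + 1084335*(-1/980684) = (629533/2157752)*(-1/789217) - 1084335/980684 = -629533/1702934560184 - 1084335/980684 = -461638040922514553/417510169054871464 ≈ -1.1057)
(n + w)/(-585*713 - 3146846) = (-461638040922514553/417510169054871464 + 4798845)/(-585*713 - 3146846) = 2003566125580083728144527/(417510169054871464*(-417105 - 3146846)) = (2003566125580083728144527/417510169054871464)/(-3563951) = (2003566125580083728144527/417510169054871464)*(-1/3563951) = -2003566125580083728144527/1487985784513278208994264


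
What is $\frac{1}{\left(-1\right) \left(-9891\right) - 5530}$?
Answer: $\frac{1}{4361} \approx 0.00022931$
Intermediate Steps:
$\frac{1}{\left(-1\right) \left(-9891\right) - 5530} = \frac{1}{9891 - 5530} = \frac{1}{4361}$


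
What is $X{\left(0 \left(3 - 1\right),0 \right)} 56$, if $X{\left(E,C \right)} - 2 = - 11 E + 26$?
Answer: $1568$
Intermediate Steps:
$X{\left(E,C \right)} = 28 - 11 E$ ($X{\left(E,C \right)} = 2 - \left(-26 + 11 E\right) = 28 - 11 E$)
$X{\left(0 \left(3 - 1\right),0 \right)} 56 = \left(28 - 11 \cdot 0 \left(3 - 1\right)\right) 56 = \left(28 - 11 \cdot 0 \cdot 2\right) 56 = \left(28 - 0\right) 56 = \left(28 + 0\right) 56 = 28 \cdot 56 = 1568$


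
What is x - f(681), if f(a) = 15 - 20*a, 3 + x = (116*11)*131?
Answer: 180758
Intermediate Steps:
x = 167153 (x = -3 + (116*11)*131 = -3 + 1276*131 = -3 + 167156 = 167153)
x - f(681) = 167153 - (15 - 20*681) = 167153 - (15 - 13620) = 167153 - 1*(-13605) = 167153 + 13605 = 180758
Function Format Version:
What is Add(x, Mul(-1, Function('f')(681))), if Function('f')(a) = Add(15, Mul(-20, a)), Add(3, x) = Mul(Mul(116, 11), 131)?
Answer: 180758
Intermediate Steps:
x = 167153 (x = Add(-3, Mul(Mul(116, 11), 131)) = Add(-3, Mul(1276, 131)) = Add(-3, 167156) = 167153)
Add(x, Mul(-1, Function('f')(681))) = Add(167153, Mul(-1, Add(15, Mul(-20, 681)))) = Add(167153, Mul(-1, Add(15, -13620))) = Add(167153, Mul(-1, -13605)) = Add(167153, 13605) = 180758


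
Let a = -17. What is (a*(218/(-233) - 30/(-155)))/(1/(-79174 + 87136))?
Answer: 725497440/7223 ≈ 1.0044e+5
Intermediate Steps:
(a*(218/(-233) - 30/(-155)))/(1/(-79174 + 87136)) = (-17*(218/(-233) - 30/(-155)))/(1/(-79174 + 87136)) = (-17*(218*(-1/233) - 30*(-1/155)))/(1/7962) = (-17*(-218/233 + 6/31))/(1/7962) = -17*(-5360/7223)*7962 = (91120/7223)*7962 = 725497440/7223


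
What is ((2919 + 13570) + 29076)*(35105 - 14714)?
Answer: 929115915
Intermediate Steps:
((2919 + 13570) + 29076)*(35105 - 14714) = (16489 + 29076)*20391 = 45565*20391 = 929115915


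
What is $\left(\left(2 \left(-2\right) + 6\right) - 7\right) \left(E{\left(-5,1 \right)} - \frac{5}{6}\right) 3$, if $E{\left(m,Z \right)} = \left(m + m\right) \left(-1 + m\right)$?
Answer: $- \frac{1775}{2} \approx -887.5$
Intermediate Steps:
$E{\left(m,Z \right)} = 2 m \left(-1 + m\right)$
$\left(\left(2 \left(-2\right) + 6\right) - 7\right) \left(E{\left(-5,1 \right)} - \frac{5}{6}\right) 3 = \left(\left(2 \left(-2\right) + 6\right) - 7\right) \left(2 \left(-5\right) \left(-1 - 5\right) - \frac{5}{6}\right) 3 = \left(\left(-4 + 6\right) - 7\right) \left(2 \left(-5\right) \left(-6\right) - \frac{5}{6}\right) 3 = \left(2 - 7\right) \left(60 - \frac{5}{6}\right) 3 = - 5 \cdot \frac{355}{6} \cdot 3 = \left(-5\right) \frac{355}{2} = - \frac{1775}{2}$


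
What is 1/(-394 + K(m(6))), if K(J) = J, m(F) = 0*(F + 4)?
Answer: -1/394 ≈ -0.0025381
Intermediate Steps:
m(F) = 0 (m(F) = 0*(4 + F) = 0)
1/(-394 + K(m(6))) = 1/(-394 + 0) = 1/(-394) = -1/394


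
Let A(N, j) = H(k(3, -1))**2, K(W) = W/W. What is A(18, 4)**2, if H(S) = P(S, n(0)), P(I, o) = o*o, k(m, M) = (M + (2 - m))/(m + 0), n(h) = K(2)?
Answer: 1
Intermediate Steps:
K(W) = 1
n(h) = 1
k(m, M) = (2 + M - m)/m
P(I, o) = o**2
H(S) = 1 (H(S) = 1**2 = 1)
A(N, j) = 1 (A(N, j) = 1**2 = 1)
A(18, 4)**2 = 1**2 = 1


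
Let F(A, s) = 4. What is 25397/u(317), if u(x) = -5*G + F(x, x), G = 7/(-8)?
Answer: 203176/67 ≈ 3032.5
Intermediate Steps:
G = -7/8 (G = 7*(-⅛) = -7/8 ≈ -0.87500)
u(x) = 67/8 (u(x) = -5*(-7/8) + 4 = 35/8 + 4 = 67/8)
25397/u(317) = 25397/(67/8) = 25397*(8/67) = 203176/67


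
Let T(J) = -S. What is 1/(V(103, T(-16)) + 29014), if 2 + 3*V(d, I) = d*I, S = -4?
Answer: 3/87452 ≈ 3.4305e-5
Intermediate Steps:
T(J) = 4 (T(J) = -1*(-4) = 4)
V(d, I) = -2/3 + I*d/3 (V(d, I) = -2/3 + (d*I)/3 = -2/3 + (I*d)/3 = -2/3 + I*d/3)
1/(V(103, T(-16)) + 29014) = 1/((-2/3 + (1/3)*4*103) + 29014) = 1/((-2/3 + 412/3) + 29014) = 1/(410/3 + 29014) = 1/(87452/3) = 3/87452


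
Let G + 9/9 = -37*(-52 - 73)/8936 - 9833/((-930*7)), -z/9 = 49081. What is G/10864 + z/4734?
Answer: -7754733484641803/83107392869760 ≈ -93.310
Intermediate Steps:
z = -441729 (z = -9*49081 = -441729)
G = 29901539/29086680 (G = -1 + (-37*(-52 - 73)/8936 - 9833/((-930*7))) = -1 + (-37*(-125)*(1/8936) - 9833/(-6510)) = -1 + (4625*(1/8936) - 9833*(-1/6510)) = -1 + (4625/8936 + 9833/6510) = -1 + 58988219/29086680 = 29901539/29086680 ≈ 1.0280)
G/10864 + z/4734 = (29901539/29086680)/10864 - 441729/4734 = (29901539/29086680)*(1/10864) - 441729*1/4734 = 29901539/315997691520 - 49081/526 = -7754733484641803/83107392869760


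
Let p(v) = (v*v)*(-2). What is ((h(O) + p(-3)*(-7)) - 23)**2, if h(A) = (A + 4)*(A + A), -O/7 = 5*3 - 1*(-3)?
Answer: 951537409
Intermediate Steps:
p(v) = -2*v**2 (p(v) = v**2*(-2) = -2*v**2)
O = -126 (O = -7*(5*3 - 1*(-3)) = -7*(15 + 3) = -7*18 = -126)
h(A) = 2*A*(4 + A) (h(A) = (4 + A)*(2*A) = 2*A*(4 + A))
((h(O) + p(-3)*(-7)) - 23)**2 = ((2*(-126)*(4 - 126) - 2*(-3)**2*(-7)) - 23)**2 = ((2*(-126)*(-122) - 2*9*(-7)) - 23)**2 = ((30744 - 18*(-7)) - 23)**2 = ((30744 + 126) - 23)**2 = (30870 - 23)**2 = 30847**2 = 951537409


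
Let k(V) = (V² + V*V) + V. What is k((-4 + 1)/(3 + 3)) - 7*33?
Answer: -231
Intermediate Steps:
k(V) = V + 2*V² (k(V) = (V² + V²) + V = 2*V² + V = V + 2*V²)
k((-4 + 1)/(3 + 3)) - 7*33 = ((-4 + 1)/(3 + 3))*(1 + 2*((-4 + 1)/(3 + 3))) - 7*33 = (-3/6)*(1 + 2*(-3/6)) - 231 = (-3*⅙)*(1 + 2*(-3*⅙)) - 231 = -(1 + 2*(-½))/2 - 231 = -(1 - 1)/2 - 231 = -½*0 - 231 = 0 - 231 = -231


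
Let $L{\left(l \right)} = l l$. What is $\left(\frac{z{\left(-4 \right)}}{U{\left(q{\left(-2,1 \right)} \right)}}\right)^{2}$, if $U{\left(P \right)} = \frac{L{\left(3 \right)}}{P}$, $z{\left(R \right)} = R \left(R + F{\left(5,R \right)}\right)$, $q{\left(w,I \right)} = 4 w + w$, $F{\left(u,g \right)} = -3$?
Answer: $\frac{78400}{81} \approx 967.9$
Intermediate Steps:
$q{\left(w,I \right)} = 5 w$
$L{\left(l \right)} = l^{2}$
$z{\left(R \right)} = R \left(-3 + R\right)$ ($z{\left(R \right)} = R \left(R - 3\right) = R \left(-3 + R\right)$)
$U{\left(P \right)} = \frac{9}{P}$ ($U{\left(P \right)} = \frac{3^{2}}{P} = \frac{9}{P}$)
$\left(\frac{z{\left(-4 \right)}}{U{\left(q{\left(-2,1 \right)} \right)}}\right)^{2} = \left(\frac{\left(-4\right) \left(-3 - 4\right)}{9 \frac{1}{5 \left(-2\right)}}\right)^{2} = \left(\frac{\left(-4\right) \left(-7\right)}{9 \frac{1}{-10}}\right)^{2} = \left(\frac{28}{9 \left(- \frac{1}{10}\right)}\right)^{2} = \left(\frac{28}{- \frac{9}{10}}\right)^{2} = \left(28 \left(- \frac{10}{9}\right)\right)^{2} = \left(- \frac{280}{9}\right)^{2} = \frac{78400}{81}$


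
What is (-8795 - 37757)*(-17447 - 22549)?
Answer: 1861893792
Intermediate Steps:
(-8795 - 37757)*(-17447 - 22549) = -46552*(-39996) = 1861893792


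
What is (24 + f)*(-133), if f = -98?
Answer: 9842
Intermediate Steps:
(24 + f)*(-133) = (24 - 98)*(-133) = -74*(-133) = 9842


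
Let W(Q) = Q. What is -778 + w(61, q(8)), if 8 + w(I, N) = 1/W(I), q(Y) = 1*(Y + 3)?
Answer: -47945/61 ≈ -785.98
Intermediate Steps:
q(Y) = 3 + Y (q(Y) = 1*(3 + Y) = 3 + Y)
w(I, N) = -8 + 1/I
-778 + w(61, q(8)) = -778 + (-8 + 1/61) = -778 - 487/61 = -47945/61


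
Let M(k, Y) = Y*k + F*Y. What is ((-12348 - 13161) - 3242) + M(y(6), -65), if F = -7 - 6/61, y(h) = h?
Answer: -1749456/61 ≈ -28680.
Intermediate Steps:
F = -433/61 (F = -7 - 6/61 = -433/61 ≈ -7.0984)
M(k, Y) = -433*Y/61 + Y*k (M(k, Y) = Y*k - 433*Y/61 = -433*Y/61 + Y*k)
((-12348 - 13161) - 3242) + M(y(6), -65) = ((-12348 - 13161) - 3242) + (1/61)*(-65)*(-433 + 61*6) = (-25509 - 3242) + (1/61)*(-65)*(-433 + 366) = -28751 + (1/61)*(-65)*(-67) = -28751 + 4355/61 = -1749456/61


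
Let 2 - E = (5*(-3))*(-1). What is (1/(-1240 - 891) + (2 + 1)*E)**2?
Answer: 6907272100/4541161 ≈ 1521.0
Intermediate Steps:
E = -13 (E = 2 - 5*(-3)*(-1) = 2 - (-15)*(-1) = 2 - 1*15 = 2 - 15 = -13)
(1/(-1240 - 891) + (2 + 1)*E)**2 = (1/(-1240 - 891) + (2 + 1)*(-13))**2 = (1/(-2131) + 3*(-13))**2 = (-1/2131 - 39)**2 = (-83110/2131)**2 = 6907272100/4541161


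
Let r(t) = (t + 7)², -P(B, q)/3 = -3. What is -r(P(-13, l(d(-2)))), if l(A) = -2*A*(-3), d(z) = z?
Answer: -256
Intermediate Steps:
l(A) = 6*A
P(B, q) = 9 (P(B, q) = -3*(-3) = 9)
r(t) = (7 + t)²
-r(P(-13, l(d(-2)))) = -(7 + 9)² = -1*16² = -1*256 = -256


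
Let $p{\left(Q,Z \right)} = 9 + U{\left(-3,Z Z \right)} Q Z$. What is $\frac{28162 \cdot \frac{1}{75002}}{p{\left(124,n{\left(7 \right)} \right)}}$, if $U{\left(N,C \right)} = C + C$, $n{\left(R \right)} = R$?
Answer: $\frac{14081}{3190322573} \approx 4.4137 \cdot 10^{-6}$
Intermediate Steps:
$U{\left(N,C \right)} = 2 C$
$p{\left(Q,Z \right)} = 9 + 2 Q Z^{3}$ ($p{\left(Q,Z \right)} = 9 + 2 Z Z Q Z = 9 + 2 Z^{2} Q Z = 9 + 2 Q Z^{3}$)
$\frac{28162 \cdot \frac{1}{75002}}{p{\left(124,n{\left(7 \right)} \right)}} = \frac{28162 \cdot \frac{1}{75002}}{9 + 2 \cdot 124 \cdot 7^{3}} = \frac{28162 \cdot \frac{1}{75002}}{9 + 2 \cdot 124 \cdot 343} = \frac{14081}{37501 \left(9 + 85064\right)} = \frac{14081}{37501 \cdot 85073} = \frac{14081}{37501} \cdot \frac{1}{85073} = \frac{14081}{3190322573}$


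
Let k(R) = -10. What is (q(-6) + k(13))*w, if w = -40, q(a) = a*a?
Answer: -1040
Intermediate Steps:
q(a) = a**2
(q(-6) + k(13))*w = ((-6)**2 - 10)*(-40) = (36 - 10)*(-40) = 26*(-40) = -1040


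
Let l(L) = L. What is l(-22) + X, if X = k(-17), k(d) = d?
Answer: -39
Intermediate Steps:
X = -17
l(-22) + X = -22 - 17 = -39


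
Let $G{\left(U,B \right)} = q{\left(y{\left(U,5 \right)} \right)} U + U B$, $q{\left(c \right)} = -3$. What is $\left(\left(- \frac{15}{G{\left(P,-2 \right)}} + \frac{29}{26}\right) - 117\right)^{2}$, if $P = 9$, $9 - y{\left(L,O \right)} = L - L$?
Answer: $\frac{81234169}{6084} \approx 13352.0$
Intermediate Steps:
$y{\left(L,O \right)} = 9$ ($y{\left(L,O \right)} = 9 - \left(L - L\right) = 9 - 0 = 9 + 0 = 9$)
$G{\left(U,B \right)} = - 3 U + B U$ ($G{\left(U,B \right)} = - 3 U + U B = - 3 U + B U$)
$\left(\left(- \frac{15}{G{\left(P,-2 \right)}} + \frac{29}{26}\right) - 117\right)^{2} = \left(\left(- \frac{15}{9 \left(-3 - 2\right)} + \frac{29}{26}\right) - 117\right)^{2} = \left(\left(- \frac{15}{9 \left(-5\right)} + 29 \cdot \frac{1}{26}\right) - 117\right)^{2} = \left(\left(- \frac{15}{-45} + \frac{29}{26}\right) - 117\right)^{2} = \left(\left(\left(-15\right) \left(- \frac{1}{45}\right) + \frac{29}{26}\right) - 117\right)^{2} = \left(\left(\frac{1}{3} + \frac{29}{26}\right) - 117\right)^{2} = \left(\frac{113}{78} - 117\right)^{2} = \left(- \frac{9013}{78}\right)^{2} = \frac{81234169}{6084}$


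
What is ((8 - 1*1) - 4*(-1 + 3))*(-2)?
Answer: 2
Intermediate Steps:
((8 - 1*1) - 4*(-1 + 3))*(-2) = ((8 - 1) - 4*2)*(-2) = (7 - 8)*(-2) = -1*(-2) = 2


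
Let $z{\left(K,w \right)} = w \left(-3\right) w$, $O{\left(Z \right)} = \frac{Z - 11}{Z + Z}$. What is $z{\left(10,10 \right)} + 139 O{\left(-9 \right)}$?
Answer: $- \frac{1310}{9} \approx -145.56$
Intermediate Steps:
$O{\left(Z \right)} = \frac{-11 + Z}{2 Z}$
$z{\left(K,w \right)} = - 3 w^{2}$ ($z{\left(K,w \right)} = - 3 w w = - 3 w^{2}$)
$z{\left(10,10 \right)} + 139 O{\left(-9 \right)} = - 3 \cdot 10^{2} + 139 \frac{-11 - 9}{2 \left(-9\right)} = \left(-3\right) 100 + 139 \cdot \frac{1}{2} \left(- \frac{1}{9}\right) \left(-20\right) = -300 + 139 \cdot \frac{10}{9} = -300 + \frac{1390}{9} = - \frac{1310}{9}$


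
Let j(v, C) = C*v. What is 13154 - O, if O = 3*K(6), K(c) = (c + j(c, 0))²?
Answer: 13046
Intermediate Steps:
K(c) = c² (K(c) = (c + 0*c)² = (c + 0)² = c²)
O = 108 (O = 3*6² = 3*36 = 108)
13154 - O = 13154 - 1*108 = 13154 - 108 = 13046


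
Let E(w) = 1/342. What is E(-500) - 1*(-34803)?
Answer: 11902627/342 ≈ 34803.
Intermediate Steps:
E(w) = 1/342
E(-500) - 1*(-34803) = 1/342 - 1*(-34803) = 1/342 + 34803 = 11902627/342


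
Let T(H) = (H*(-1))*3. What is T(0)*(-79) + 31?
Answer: 31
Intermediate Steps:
T(H) = -3*H (T(H) = -H*3 = -3*H)
T(0)*(-79) + 31 = -3*0*(-79) + 31 = 0*(-79) + 31 = 0 + 31 = 31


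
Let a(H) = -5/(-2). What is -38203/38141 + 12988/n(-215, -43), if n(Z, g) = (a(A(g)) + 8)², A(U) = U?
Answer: 1964653709/16820181 ≈ 116.80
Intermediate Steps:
a(H) = 5/2 (a(H) = -5*(-½) = 5/2)
n(Z, g) = 441/4 (n(Z, g) = (5/2 + 8)² = (21/2)² = 441/4)
-38203/38141 + 12988/n(-215, -43) = -38203/38141 + 12988/(441/4) = -38203*1/38141 + 12988*(4/441) = -38203/38141 + 51952/441 = 1964653709/16820181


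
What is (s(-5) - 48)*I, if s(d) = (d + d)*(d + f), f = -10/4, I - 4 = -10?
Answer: -162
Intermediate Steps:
I = -6 (I = 4 - 10 = -6)
f = -5/2 (f = -10*¼ = -5/2 ≈ -2.5000)
s(d) = 2*d*(-5/2 + d) (s(d) = (d + d)*(d - 5/2) = (2*d)*(-5/2 + d) = 2*d*(-5/2 + d))
(s(-5) - 48)*I = (-5*(-5 + 2*(-5)) - 48)*(-6) = (-5*(-5 - 10) - 48)*(-6) = (-5*(-15) - 48)*(-6) = (75 - 48)*(-6) = 27*(-6) = -162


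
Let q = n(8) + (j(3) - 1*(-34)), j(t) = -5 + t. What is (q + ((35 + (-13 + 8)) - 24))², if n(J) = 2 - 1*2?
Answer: 1444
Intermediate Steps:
n(J) = 0 (n(J) = 2 - 2 = 0)
q = 32 (q = 0 + ((-5 + 3) - 1*(-34)) = 0 + (-2 + 34) = 0 + 32 = 32)
(q + ((35 + (-13 + 8)) - 24))² = (32 + ((35 + (-13 + 8)) - 24))² = (32 + ((35 - 5) - 24))² = (32 + (30 - 24))² = (32 + 6)² = 38² = 1444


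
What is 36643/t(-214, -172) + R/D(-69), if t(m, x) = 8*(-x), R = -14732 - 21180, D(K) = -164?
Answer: 13856091/56416 ≈ 245.61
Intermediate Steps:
R = -35912
t(m, x) = -8*x
36643/t(-214, -172) + R/D(-69) = 36643/((-8*(-172))) - 35912/(-164) = 36643/1376 - 35912*(-1/164) = 36643*(1/1376) + 8978/41 = 36643/1376 + 8978/41 = 13856091/56416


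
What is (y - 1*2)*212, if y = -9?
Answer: -2332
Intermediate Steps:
(y - 1*2)*212 = (-9 - 1*2)*212 = (-9 - 2)*212 = -11*212 = -2332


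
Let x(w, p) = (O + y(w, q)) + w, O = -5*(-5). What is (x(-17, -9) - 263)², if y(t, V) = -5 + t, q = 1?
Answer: 76729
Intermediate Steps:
O = 25
x(w, p) = 20 + 2*w (x(w, p) = (25 + (-5 + w)) + w = (20 + w) + w = 20 + 2*w)
(x(-17, -9) - 263)² = ((20 + 2*(-17)) - 263)² = ((20 - 34) - 263)² = (-14 - 263)² = (-277)² = 76729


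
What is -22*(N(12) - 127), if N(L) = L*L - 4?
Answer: -286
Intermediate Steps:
N(L) = -4 + L² (N(L) = L² - 4 = -4 + L²)
-22*(N(12) - 127) = -22*((-4 + 12²) - 127) = -22*((-4 + 144) - 127) = -22*(140 - 127) = -22*13 = -286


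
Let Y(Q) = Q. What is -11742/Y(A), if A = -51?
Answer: 3914/17 ≈ 230.24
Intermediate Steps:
-11742/Y(A) = -11742/(-51) = -11742*(-1/51) = 3914/17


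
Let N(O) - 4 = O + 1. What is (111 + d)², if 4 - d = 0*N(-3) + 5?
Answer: 12100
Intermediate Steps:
N(O) = 5 + O (N(O) = 4 + (O + 1) = 4 + (1 + O) = 5 + O)
d = -1 (d = 4 - (0*(5 - 3) + 5) = 4 - (0*2 + 5) = 4 - (0 + 5) = 4 - 1*5 = 4 - 5 = -1)
(111 + d)² = (111 - 1)² = 110² = 12100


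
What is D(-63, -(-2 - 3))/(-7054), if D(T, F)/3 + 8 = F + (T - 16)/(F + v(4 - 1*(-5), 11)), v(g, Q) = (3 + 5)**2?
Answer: 143/81121 ≈ 0.0017628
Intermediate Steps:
v(g, Q) = 64 (v(g, Q) = 8**2 = 64)
D(T, F) = -24 + 3*F + 3*(-16 + T)/(64 + F) (D(T, F) = -24 + 3*(F + (T - 16)/(F + 64)) = -24 + 3*(F + (-16 + T)/(64 + F)) = -24 + (3*F + 3*(-16 + T)/(64 + F)) = -24 + 3*F + 3*(-16 + T)/(64 + F))
D(-63, -(-2 - 3))/(-7054) = (3*(-528 - 63 + (-(-2 - 3))**2 + 56*(-(-2 - 3)))/(64 - (-2 - 3)))/(-7054) = (3*(-528 - 63 + (-1*(-5))**2 + 56*(-1*(-5)))/(64 - 1*(-5)))*(-1/7054) = (3*(-528 - 63 + 5**2 + 56*5)/(64 + 5))*(-1/7054) = (3*(-528 - 63 + 25 + 280)/69)*(-1/7054) = (3*(1/69)*(-286))*(-1/7054) = -286/23*(-1/7054) = 143/81121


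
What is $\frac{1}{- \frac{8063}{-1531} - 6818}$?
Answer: $- \frac{1531}{10430295} \approx -0.00014678$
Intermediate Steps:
$\frac{1}{- \frac{8063}{-1531} - 6818} = \frac{1}{\left(-8063\right) \left(- \frac{1}{1531}\right) - 6818} = \frac{1}{\frac{8063}{1531} - 6818} = \frac{1}{- \frac{10430295}{1531}} = - \frac{1531}{10430295}$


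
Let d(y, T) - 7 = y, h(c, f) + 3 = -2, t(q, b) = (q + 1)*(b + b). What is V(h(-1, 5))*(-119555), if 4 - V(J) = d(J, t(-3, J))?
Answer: -239110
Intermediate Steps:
t(q, b) = 2*b*(1 + q) (t(q, b) = (1 + q)*(2*b) = 2*b*(1 + q))
h(c, f) = -5 (h(c, f) = -3 - 2 = -5)
d(y, T) = 7 + y
V(J) = -3 - J (V(J) = 4 - (7 + J) = 4 + (-7 - J) = -3 - J)
V(h(-1, 5))*(-119555) = (-3 - 1*(-5))*(-119555) = (-3 + 5)*(-119555) = 2*(-119555) = -239110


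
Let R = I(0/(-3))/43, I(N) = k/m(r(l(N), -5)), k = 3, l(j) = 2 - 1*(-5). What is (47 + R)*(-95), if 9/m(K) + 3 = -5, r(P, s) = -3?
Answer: -575225/129 ≈ -4459.1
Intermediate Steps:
l(j) = 7 (l(j) = 2 + 5 = 7)
m(K) = -9/8 (m(K) = 9/(-3 - 5) = 9/(-8) = 9*(-⅛) = -9/8)
I(N) = -8/3 (I(N) = 3/(-9/8) = 3*(-8/9) = -8/3)
R = -8/129 (R = -8/3/43 = -8/3*1/43 = -8/129 ≈ -0.062016)
(47 + R)*(-95) = (47 - 8/129)*(-95) = (6055/129)*(-95) = -575225/129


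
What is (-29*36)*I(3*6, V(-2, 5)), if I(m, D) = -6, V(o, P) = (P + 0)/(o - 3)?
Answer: 6264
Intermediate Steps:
V(o, P) = P/(-3 + o)
(-29*36)*I(3*6, V(-2, 5)) = -29*36*(-6) = -1044*(-6) = 6264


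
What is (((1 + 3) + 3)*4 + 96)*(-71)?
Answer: -8804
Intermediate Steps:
(((1 + 3) + 3)*4 + 96)*(-71) = ((4 + 3)*4 + 96)*(-71) = (7*4 + 96)*(-71) = (28 + 96)*(-71) = 124*(-71) = -8804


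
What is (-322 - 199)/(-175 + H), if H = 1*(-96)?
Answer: 521/271 ≈ 1.9225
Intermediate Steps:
H = -96
(-322 - 199)/(-175 + H) = (-322 - 199)/(-175 - 96) = -521/(-271) = -521*(-1/271) = 521/271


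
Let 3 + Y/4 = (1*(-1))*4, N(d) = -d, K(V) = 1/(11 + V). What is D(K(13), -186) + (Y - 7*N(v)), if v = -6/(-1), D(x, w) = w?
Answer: -172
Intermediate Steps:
v = 6 (v = -6*(-1) = 6)
Y = -28 (Y = -12 + 4*((1*(-1))*4) = -12 + 4*(-1*4) = -12 + 4*(-4) = -12 - 16 = -28)
D(K(13), -186) + (Y - 7*N(v)) = -186 + (-28 - (-7)*6) = -186 + (-28 - 7*(-6)) = -186 + (-28 + 42) = -186 + 14 = -172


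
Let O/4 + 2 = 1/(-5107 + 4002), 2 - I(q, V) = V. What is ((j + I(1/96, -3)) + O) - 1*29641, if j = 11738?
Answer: -19786134/1105 ≈ -17906.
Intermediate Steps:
I(q, V) = 2 - V
O = -8844/1105 (O = -8 + 4/(-5107 + 4002) = -8 + 4/(-1105) = -8 + 4*(-1/1105) = -8 - 4/1105 = -8844/1105 ≈ -8.0036)
((j + I(1/96, -3)) + O) - 1*29641 = ((11738 + (2 - 1*(-3))) - 8844/1105) - 1*29641 = ((11738 + (2 + 3)) - 8844/1105) - 29641 = ((11738 + 5) - 8844/1105) - 29641 = (11743 - 8844/1105) - 29641 = 12967171/1105 - 29641 = -19786134/1105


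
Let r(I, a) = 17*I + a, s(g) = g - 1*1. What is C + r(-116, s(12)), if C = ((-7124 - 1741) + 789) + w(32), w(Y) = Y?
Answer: -10005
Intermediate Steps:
s(g) = -1 + g (s(g) = g - 1 = -1 + g)
r(I, a) = a + 17*I
C = -8044 (C = ((-7124 - 1741) + 789) + 32 = (-8865 + 789) + 32 = -8076 + 32 = -8044)
C + r(-116, s(12)) = -8044 + ((-1 + 12) + 17*(-116)) = -8044 + (11 - 1972) = -8044 - 1961 = -10005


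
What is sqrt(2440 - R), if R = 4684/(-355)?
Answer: 2*sqrt(77290955)/355 ≈ 49.530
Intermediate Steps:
R = -4684/355 (R = 4684*(-1/355) = -4684/355 ≈ -13.194)
sqrt(2440 - R) = sqrt(2440 - 1*(-4684/355)) = sqrt(2440 + 4684/355) = sqrt(870884/355) = 2*sqrt(77290955)/355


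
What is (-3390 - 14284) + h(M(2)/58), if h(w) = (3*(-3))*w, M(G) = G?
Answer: -512555/29 ≈ -17674.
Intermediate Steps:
h(w) = -9*w
(-3390 - 14284) + h(M(2)/58) = (-3390 - 14284) - 18/58 = -17674 - 18/58 = -17674 - 9*1/29 = -17674 - 9/29 = -512555/29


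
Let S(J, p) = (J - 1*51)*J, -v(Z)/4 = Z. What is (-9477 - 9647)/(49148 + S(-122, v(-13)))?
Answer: -9562/35127 ≈ -0.27221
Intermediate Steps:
v(Z) = -4*Z
S(J, p) = J*(-51 + J) (S(J, p) = (J - 51)*J = (-51 + J)*J = J*(-51 + J))
(-9477 - 9647)/(49148 + S(-122, v(-13))) = (-9477 - 9647)/(49148 - 122*(-51 - 122)) = -19124/(49148 - 122*(-173)) = -19124/(49148 + 21106) = -19124/70254 = -19124*1/70254 = -9562/35127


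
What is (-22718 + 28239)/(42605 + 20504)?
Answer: 5521/63109 ≈ 0.087484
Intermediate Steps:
(-22718 + 28239)/(42605 + 20504) = 5521/63109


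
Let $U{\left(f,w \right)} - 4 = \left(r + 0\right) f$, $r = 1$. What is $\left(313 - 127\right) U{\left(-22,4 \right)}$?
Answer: $-3348$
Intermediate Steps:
$U{\left(f,w \right)} = 4 + f$ ($U{\left(f,w \right)} = 4 + \left(1 + 0\right) f = 4 + 1 f = 4 + f$)
$\left(313 - 127\right) U{\left(-22,4 \right)} = \left(313 - 127\right) \left(4 - 22\right) = 186 \left(-18\right) = -3348$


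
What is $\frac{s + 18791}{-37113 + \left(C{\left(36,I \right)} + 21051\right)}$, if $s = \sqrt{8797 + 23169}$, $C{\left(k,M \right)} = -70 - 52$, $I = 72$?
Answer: $- \frac{18791}{16184} - \frac{\sqrt{31966}}{16184} \approx -1.1721$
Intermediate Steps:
$C{\left(k,M \right)} = -122$ ($C{\left(k,M \right)} = -70 - 52 = -122$)
$s = \sqrt{31966} \approx 178.79$
$\frac{s + 18791}{-37113 + \left(C{\left(36,I \right)} + 21051\right)} = \frac{\sqrt{31966} + 18791}{-37113 + \left(-122 + 21051\right)} = \frac{18791 + \sqrt{31966}}{-37113 + 20929} = \frac{18791 + \sqrt{31966}}{-16184} = \left(18791 + \sqrt{31966}\right) \left(- \frac{1}{16184}\right) = - \frac{18791}{16184} - \frac{\sqrt{31966}}{16184}$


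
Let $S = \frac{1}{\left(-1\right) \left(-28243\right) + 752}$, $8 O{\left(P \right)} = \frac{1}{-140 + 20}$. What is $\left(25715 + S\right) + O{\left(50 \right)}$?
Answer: $\frac{15906269777}{618560} \approx 25715.0$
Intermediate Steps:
$O{\left(P \right)} = - \frac{1}{960}$ ($O{\left(P \right)} = \frac{1}{8 \left(-140 + 20\right)} = \frac{1}{8 \left(-120\right)} = \frac{1}{8} \left(- \frac{1}{120}\right) = - \frac{1}{960}$)
$S = \frac{1}{28995}$ ($S = \frac{1}{28243 + 752} = \frac{1}{28995} \approx 3.4489 \cdot 10^{-5}$)
$\left(25715 + S\right) + O{\left(50 \right)} = \left(25715 + \frac{1}{28995}\right) - \frac{1}{960} = \frac{745606426}{28995} - \frac{1}{960} = \frac{15906269777}{618560}$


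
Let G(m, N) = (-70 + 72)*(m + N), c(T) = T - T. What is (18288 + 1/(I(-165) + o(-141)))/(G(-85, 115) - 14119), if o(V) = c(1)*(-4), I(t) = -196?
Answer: -3584447/2755564 ≈ -1.3008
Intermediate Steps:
c(T) = 0
o(V) = 0 (o(V) = 0*(-4) = 0)
G(m, N) = 2*N + 2*m (G(m, N) = 2*(N + m) = 2*N + 2*m)
(18288 + 1/(I(-165) + o(-141)))/(G(-85, 115) - 14119) = (18288 + 1/(-196 + 0))/((2*115 + 2*(-85)) - 14119) = (18288 + 1/(-196))/((230 - 170) - 14119) = (18288 - 1/196)/(60 - 14119) = (3584447/196)/(-14059) = (3584447/196)*(-1/14059) = -3584447/2755564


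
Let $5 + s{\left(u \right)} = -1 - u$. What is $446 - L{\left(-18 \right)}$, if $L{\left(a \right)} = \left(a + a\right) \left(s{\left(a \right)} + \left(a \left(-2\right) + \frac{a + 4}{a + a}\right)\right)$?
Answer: $2188$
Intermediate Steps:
$s{\left(u \right)} = -6 - u$ ($s{\left(u \right)} = -5 - \left(1 + u\right) = -6 - u$)
$L{\left(a \right)} = 2 a \left(-6 - 3 a + \frac{4 + a}{2 a}\right)$ ($L{\left(a \right)} = \left(a + a\right) \left(\left(-6 - a\right) + \left(a \left(-2\right) + \frac{a + 4}{a + a}\right)\right) = 2 a \left(\left(-6 - a\right) - \left(2 a - \frac{4 + a}{2 a}\right)\right) = 2 a \left(-6 - 3 a + \frac{4 + a}{2 a}\right)$)
$446 - L{\left(-18 \right)} = 446 - \left(4 - -198 - 6 \left(-18\right)^{2}\right) = 446 - \left(4 + 198 - 1944\right) = 446 - -1742 = 446 + 1742 = 2188$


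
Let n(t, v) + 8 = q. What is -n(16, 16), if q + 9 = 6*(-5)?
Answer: 47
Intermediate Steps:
q = -39 (q = -9 + 6*(-5) = -9 - 30 = -39)
n(t, v) = -47 (n(t, v) = -8 - 39 = -47)
-n(16, 16) = -1*(-47) = 47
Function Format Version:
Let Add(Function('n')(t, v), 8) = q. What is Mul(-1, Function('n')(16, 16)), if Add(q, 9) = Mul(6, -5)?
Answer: 47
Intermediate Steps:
q = -39 (q = Add(-9, Mul(6, -5)) = Add(-9, -30) = -39)
Function('n')(t, v) = -47 (Function('n')(t, v) = Add(-8, -39) = -47)
Mul(-1, Function('n')(16, 16)) = Mul(-1, -47) = 47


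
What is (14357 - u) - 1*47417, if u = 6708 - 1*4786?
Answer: -34982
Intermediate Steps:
u = 1922 (u = 6708 - 4786 = 1922)
(14357 - u) - 1*47417 = (14357 - 1*1922) - 1*47417 = (14357 - 1922) - 47417 = 12435 - 47417 = -34982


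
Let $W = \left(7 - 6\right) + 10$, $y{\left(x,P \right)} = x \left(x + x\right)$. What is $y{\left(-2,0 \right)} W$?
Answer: $88$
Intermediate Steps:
$y{\left(x,P \right)} = 2 x^{2}$ ($y{\left(x,P \right)} = x 2 x = 2 x^{2}$)
$W = 11$ ($W = 1 + 10 = 11$)
$y{\left(-2,0 \right)} W = 2 \left(-2\right)^{2} \cdot 11 = 2 \cdot 4 \cdot 11 = 8 \cdot 11 = 88$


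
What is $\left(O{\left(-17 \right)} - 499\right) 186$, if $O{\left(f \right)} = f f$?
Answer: $-39060$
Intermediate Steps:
$O{\left(f \right)} = f^{2}$
$\left(O{\left(-17 \right)} - 499\right) 186 = \left(\left(-17\right)^{2} - 499\right) 186 = \left(289 - 499\right) 186 = \left(-210\right) 186 = -39060$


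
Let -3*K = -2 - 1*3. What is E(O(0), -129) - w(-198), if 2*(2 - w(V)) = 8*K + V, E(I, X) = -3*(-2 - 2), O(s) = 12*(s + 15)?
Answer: -247/3 ≈ -82.333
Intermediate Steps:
O(s) = 180 + 12*s (O(s) = 12*(15 + s) = 180 + 12*s)
K = 5/3 (K = -(-2 - 1*3)/3 = -(-2 - 3)/3 = -1/3*(-5) = 5/3 ≈ 1.6667)
E(I, X) = 12 (E(I, X) = -3*(-4) = 12)
w(V) = -14/3 - V/2 (w(V) = 2 - (8*(5/3) + V)/2 = 2 - (40/3 + V)/2 = 2 + (-20/3 - V/2) = -14/3 - V/2)
E(O(0), -129) - w(-198) = 12 - (-14/3 - 1/2*(-198)) = 12 - (-14/3 + 99) = 12 - 1*283/3 = 12 - 283/3 = -247/3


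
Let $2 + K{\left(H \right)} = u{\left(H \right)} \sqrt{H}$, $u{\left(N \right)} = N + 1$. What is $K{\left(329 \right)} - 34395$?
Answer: $-34397 + 330 \sqrt{329} \approx -28411.0$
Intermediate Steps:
$u{\left(N \right)} = 1 + N$
$K{\left(H \right)} = -2 + \sqrt{H} \left(1 + H\right)$ ($K{\left(H \right)} = -2 + \left(1 + H\right) \sqrt{H} = -2 + \sqrt{H} \left(1 + H\right)$)
$K{\left(329 \right)} - 34395 = \left(-2 + \sqrt{329} \left(1 + 329\right)\right) - 34395 = \left(-2 + \sqrt{329} \cdot 330\right) - 34395 = \left(-2 + 330 \sqrt{329}\right) - 34395 = -34397 + 330 \sqrt{329}$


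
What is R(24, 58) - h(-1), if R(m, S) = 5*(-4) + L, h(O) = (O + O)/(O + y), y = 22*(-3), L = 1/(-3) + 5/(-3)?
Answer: -1476/67 ≈ -22.030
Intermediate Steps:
L = -2 (L = 1*(-1/3) + 5*(-1/3) = -1/3 - 5/3 = -2)
y = -66
h(O) = 2*O/(-66 + O) (h(O) = (O + O)/(O - 66) = (2*O)/(-66 + O) = 2*O/(-66 + O))
R(m, S) = -22 (R(m, S) = 5*(-4) - 2 = -20 - 2 = -22)
R(24, 58) - h(-1) = -22 - 2*(-1)/(-66 - 1) = -22 - 2*(-1)/(-67) = -22 - 2*(-1)*(-1)/67 = -22 - 1*2/67 = -22 - 2/67 = -1476/67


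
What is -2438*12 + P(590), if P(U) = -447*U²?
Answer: -155629956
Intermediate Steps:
-2438*12 + P(590) = -2438*12 - 447*590² = -29256 - 447*348100 = -29256 - 155600700 = -155629956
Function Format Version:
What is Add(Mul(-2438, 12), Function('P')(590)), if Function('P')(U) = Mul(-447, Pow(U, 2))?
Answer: -155629956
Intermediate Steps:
Add(Mul(-2438, 12), Function('P')(590)) = Add(Mul(-2438, 12), Mul(-447, Pow(590, 2))) = Add(-29256, Mul(-447, 348100)) = Add(-29256, -155600700) = -155629956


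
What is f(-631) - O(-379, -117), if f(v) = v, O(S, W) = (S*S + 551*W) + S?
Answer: -79426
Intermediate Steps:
O(S, W) = S + S² + 551*W (O(S, W) = (S² + 551*W) + S = S + S² + 551*W)
f(-631) - O(-379, -117) = -631 - (-379 + (-379)² + 551*(-117)) = -631 - (-379 + 143641 - 64467) = -631 - 1*78795 = -631 - 78795 = -79426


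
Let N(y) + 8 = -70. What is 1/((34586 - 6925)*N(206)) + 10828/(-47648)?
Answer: -2920260709/12850415448 ≈ -0.22725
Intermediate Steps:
N(y) = -78 (N(y) = -8 - 70 = -78)
1/((34586 - 6925)*N(206)) + 10828/(-47648) = 1/((34586 - 6925)*(-78)) + 10828/(-47648) = -1/78/27661 + 10828*(-1/47648) = (1/27661)*(-1/78) - 2707/11912 = -1/2157558 - 2707/11912 = -2920260709/12850415448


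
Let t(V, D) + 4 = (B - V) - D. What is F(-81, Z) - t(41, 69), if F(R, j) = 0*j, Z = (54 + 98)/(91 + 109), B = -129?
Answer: 243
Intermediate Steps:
t(V, D) = -133 - D - V (t(V, D) = -4 + ((-129 - V) - D) = -4 + (-129 - D - V) = -133 - D - V)
Z = 19/25 (Z = 152/200 = 152*(1/200) = 19/25 ≈ 0.76000)
F(R, j) = 0
F(-81, Z) - t(41, 69) = 0 - (-133 - 1*69 - 1*41) = 0 - (-133 - 69 - 41) = 0 - 1*(-243) = 0 + 243 = 243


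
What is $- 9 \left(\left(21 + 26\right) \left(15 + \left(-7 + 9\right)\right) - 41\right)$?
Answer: $-6822$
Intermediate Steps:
$- 9 \left(\left(21 + 26\right) \left(15 + \left(-7 + 9\right)\right) - 41\right) = - 9 \left(47 \left(15 + 2\right) - 41\right) = - 9 \left(47 \cdot 17 - 41\right) = - 9 \left(799 - 41\right) = \left(-9\right) 758 = -6822$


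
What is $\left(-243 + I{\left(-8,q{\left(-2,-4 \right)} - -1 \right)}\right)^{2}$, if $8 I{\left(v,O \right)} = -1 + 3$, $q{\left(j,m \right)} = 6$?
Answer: $\frac{942841}{16} \approx 58928.0$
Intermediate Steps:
$I{\left(v,O \right)} = \frac{1}{4}$ ($I{\left(v,O \right)} = \frac{-1 + 3}{8} = \frac{1}{8} \cdot 2 = \frac{1}{4}$)
$\left(-243 + I{\left(-8,q{\left(-2,-4 \right)} - -1 \right)}\right)^{2} = \left(-243 + \frac{1}{4}\right)^{2} = \left(- \frac{971}{4}\right)^{2} = \frac{942841}{16}$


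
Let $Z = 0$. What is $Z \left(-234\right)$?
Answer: $0$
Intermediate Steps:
$Z \left(-234\right) = 0 \left(-234\right) = 0$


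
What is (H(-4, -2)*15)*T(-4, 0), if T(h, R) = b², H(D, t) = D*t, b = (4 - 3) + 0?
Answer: 120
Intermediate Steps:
b = 1 (b = 1 + 0 = 1)
T(h, R) = 1 (T(h, R) = 1² = 1)
(H(-4, -2)*15)*T(-4, 0) = (-4*(-2)*15)*1 = (8*15)*1 = 120*1 = 120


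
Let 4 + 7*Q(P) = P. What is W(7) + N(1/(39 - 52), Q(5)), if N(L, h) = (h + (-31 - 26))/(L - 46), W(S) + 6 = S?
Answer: 9367/4193 ≈ 2.2340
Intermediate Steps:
Q(P) = -4/7 + P/7
W(S) = -6 + S
N(L, h) = (-57 + h)/(-46 + L) (N(L, h) = (h - 57)/(-46 + L) = (-57 + h)/(-46 + L))
W(7) + N(1/(39 - 52), Q(5)) = (-6 + 7) + (-57 + (-4/7 + (⅐)*5))/(-46 + 1/(39 - 52)) = 1 + (-57 + (-4/7 + 5/7))/(-46 + 1/(-13)) = 1 + (-57 + ⅐)/(-46 - 1/13) = 1 - 398/7/(-599/13) = 1 - 13/599*(-398/7) = 1 + 5174/4193 = 9367/4193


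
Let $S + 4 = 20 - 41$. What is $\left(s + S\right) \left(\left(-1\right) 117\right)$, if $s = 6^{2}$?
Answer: $-1287$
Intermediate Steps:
$s = 36$
$S = -25$ ($S = -4 + \left(20 - 41\right) = -4 - 21 = -25$)
$\left(s + S\right) \left(\left(-1\right) 117\right) = \left(36 - 25\right) \left(\left(-1\right) 117\right) = 11 \left(-117\right) = -1287$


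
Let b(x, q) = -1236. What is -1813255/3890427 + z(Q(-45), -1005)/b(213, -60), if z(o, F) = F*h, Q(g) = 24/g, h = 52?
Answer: 16756044320/400713981 ≈ 41.815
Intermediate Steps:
z(o, F) = 52*F (z(o, F) = F*52 = 52*F)
-1813255/3890427 + z(Q(-45), -1005)/b(213, -60) = -1813255/3890427 + (52*(-1005))/(-1236) = -1813255*1/3890427 - 52260*(-1/1236) = -1813255/3890427 + 4355/103 = 16756044320/400713981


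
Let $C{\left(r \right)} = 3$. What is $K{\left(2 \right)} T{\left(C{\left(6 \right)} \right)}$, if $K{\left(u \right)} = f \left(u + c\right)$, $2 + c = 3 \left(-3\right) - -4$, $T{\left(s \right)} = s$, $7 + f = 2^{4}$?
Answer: $-135$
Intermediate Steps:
$f = 9$ ($f = -7 + 2^{4} = -7 + 16 = 9$)
$c = -7$ ($c = -2 + \left(3 \left(-3\right) - -4\right) = -2 + \left(-9 + 4\right) = -2 - 5 = -7$)
$K{\left(u \right)} = -63 + 9 u$ ($K{\left(u \right)} = 9 \left(u - 7\right) = 9 \left(-7 + u\right) = -63 + 9 u$)
$K{\left(2 \right)} T{\left(C{\left(6 \right)} \right)} = \left(-63 + 9 \cdot 2\right) 3 = \left(-63 + 18\right) 3 = \left(-45\right) 3 = -135$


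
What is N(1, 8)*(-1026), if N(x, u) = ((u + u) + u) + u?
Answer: -32832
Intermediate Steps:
N(x, u) = 4*u (N(x, u) = (2*u + u) + u = 3*u + u = 4*u)
N(1, 8)*(-1026) = (4*8)*(-1026) = 32*(-1026) = -32832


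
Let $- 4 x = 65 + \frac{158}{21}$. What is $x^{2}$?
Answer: $\frac{2319529}{7056} \approx 328.73$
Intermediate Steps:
$x = - \frac{1523}{84}$ ($x = - \frac{65 + \frac{158}{21}}{4} = \left(- \frac{1}{4}\right) \frac{1523}{21} = - \frac{1523}{84} \approx -18.131$)
$x^{2} = \left(- \frac{1523}{84}\right)^{2} = \frac{2319529}{7056}$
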